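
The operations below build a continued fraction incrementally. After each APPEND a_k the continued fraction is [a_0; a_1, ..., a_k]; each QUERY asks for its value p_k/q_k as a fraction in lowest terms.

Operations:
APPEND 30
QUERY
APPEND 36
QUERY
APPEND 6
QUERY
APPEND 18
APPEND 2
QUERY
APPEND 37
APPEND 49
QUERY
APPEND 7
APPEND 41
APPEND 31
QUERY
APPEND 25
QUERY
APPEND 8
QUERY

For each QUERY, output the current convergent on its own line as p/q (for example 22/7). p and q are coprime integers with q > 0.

APPEND 30: p_0 = 30·1 + 0 = 30, q_0 = 30·0 + 1 = 1 → 30/1
APPEND 36: p_1 = 36·30 + 1 = 1081, q_1 = 36·1 + 0 = 36 → 1081/36
APPEND 6: p_2 = 6·1081 + 30 = 6516, q_2 = 6·36 + 1 = 217 → 6516/217
APPEND 18: p_3 = 18·6516 + 1081 = 118369, q_3 = 18·217 + 36 = 3942 → 118369/3942
APPEND 2: p_4 = 2·118369 + 6516 = 243254, q_4 = 2·3942 + 217 = 8101 → 243254/8101
APPEND 37: p_5 = 37·243254 + 118369 = 9118767, q_5 = 37·8101 + 3942 = 303679 → 9118767/303679
APPEND 49: p_6 = 49·9118767 + 243254 = 447062837, q_6 = 49·303679 + 8101 = 14888372 → 447062837/14888372
APPEND 7: p_7 = 7·447062837 + 9118767 = 3138558626, q_7 = 7·14888372 + 303679 = 104522283 → 3138558626/104522283
APPEND 41: p_8 = 41·3138558626 + 447062837 = 129127966503, q_8 = 41·104522283 + 14888372 = 4300301975 → 129127966503/4300301975
APPEND 31: p_9 = 31·129127966503 + 3138558626 = 4006105520219, q_9 = 31·4300301975 + 104522283 = 133413883508 → 4006105520219/133413883508
APPEND 25: p_10 = 25·4006105520219 + 129127966503 = 100281765971978, q_10 = 25·133413883508 + 4300301975 = 3339647389675 → 100281765971978/3339647389675
APPEND 8: p_11 = 8·100281765971978 + 4006105520219 = 806260233296043, q_11 = 8·3339647389675 + 133413883508 = 26850593000908 → 806260233296043/26850593000908

30/1
1081/36
6516/217
243254/8101
447062837/14888372
4006105520219/133413883508
100281765971978/3339647389675
806260233296043/26850593000908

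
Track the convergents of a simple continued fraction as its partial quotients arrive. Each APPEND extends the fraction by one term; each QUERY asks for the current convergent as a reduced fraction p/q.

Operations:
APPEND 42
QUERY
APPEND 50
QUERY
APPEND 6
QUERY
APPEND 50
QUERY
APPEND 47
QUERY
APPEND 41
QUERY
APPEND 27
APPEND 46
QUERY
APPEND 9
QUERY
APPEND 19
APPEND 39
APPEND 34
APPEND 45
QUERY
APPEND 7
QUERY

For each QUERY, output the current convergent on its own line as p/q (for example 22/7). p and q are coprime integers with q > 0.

42/1
2101/50
12648/301
634501/15100
29834195/710001
1223836496/29125141
1522601137498/36235210309
13736483657069/326903981589
15707399109294547625/373808278554129759
110300619259661314264/2624959378826165839

APPEND 42: p_0 = 42·1 + 0 = 42, q_0 = 42·0 + 1 = 1 → 42/1
APPEND 50: p_1 = 50·42 + 1 = 2101, q_1 = 50·1 + 0 = 50 → 2101/50
APPEND 6: p_2 = 6·2101 + 42 = 12648, q_2 = 6·50 + 1 = 301 → 12648/301
APPEND 50: p_3 = 50·12648 + 2101 = 634501, q_3 = 50·301 + 50 = 15100 → 634501/15100
APPEND 47: p_4 = 47·634501 + 12648 = 29834195, q_4 = 47·15100 + 301 = 710001 → 29834195/710001
APPEND 41: p_5 = 41·29834195 + 634501 = 1223836496, q_5 = 41·710001 + 15100 = 29125141 → 1223836496/29125141
APPEND 27: p_6 = 27·1223836496 + 29834195 = 33073419587, q_6 = 27·29125141 + 710001 = 787088808 → 33073419587/787088808
APPEND 46: p_7 = 46·33073419587 + 1223836496 = 1522601137498, q_7 = 46·787088808 + 29125141 = 36235210309 → 1522601137498/36235210309
APPEND 9: p_8 = 9·1522601137498 + 33073419587 = 13736483657069, q_8 = 9·36235210309 + 787088808 = 326903981589 → 13736483657069/326903981589
APPEND 19: p_9 = 19·13736483657069 + 1522601137498 = 262515790621809, q_9 = 19·326903981589 + 36235210309 = 6247410860500 → 262515790621809/6247410860500
APPEND 39: p_10 = 39·262515790621809 + 13736483657069 = 10251852317907620, q_10 = 39·6247410860500 + 326903981589 = 243975927541089 → 10251852317907620/243975927541089
APPEND 34: p_11 = 34·10251852317907620 + 262515790621809 = 348825494599480889, q_11 = 34·243975927541089 + 6247410860500 = 8301428947257526 → 348825494599480889/8301428947257526
APPEND 45: p_12 = 45·348825494599480889 + 10251852317907620 = 15707399109294547625, q_12 = 45·8301428947257526 + 243975927541089 = 373808278554129759 → 15707399109294547625/373808278554129759
APPEND 7: p_13 = 7·15707399109294547625 + 348825494599480889 = 110300619259661314264, q_13 = 7·373808278554129759 + 8301428947257526 = 2624959378826165839 → 110300619259661314264/2624959378826165839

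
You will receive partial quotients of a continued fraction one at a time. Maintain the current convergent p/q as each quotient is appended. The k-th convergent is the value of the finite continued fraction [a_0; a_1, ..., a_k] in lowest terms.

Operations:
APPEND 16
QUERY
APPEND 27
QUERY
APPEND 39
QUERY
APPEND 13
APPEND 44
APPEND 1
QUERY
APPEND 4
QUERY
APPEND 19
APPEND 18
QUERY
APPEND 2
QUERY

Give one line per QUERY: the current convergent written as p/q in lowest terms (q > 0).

APPEND 16: p_0 = 16·1 + 0 = 16, q_0 = 16·0 + 1 = 1 → 16/1
APPEND 27: p_1 = 27·16 + 1 = 433, q_1 = 27·1 + 0 = 27 → 433/27
APPEND 39: p_2 = 39·433 + 16 = 16903, q_2 = 39·27 + 1 = 1054 → 16903/1054
APPEND 13: p_3 = 13·16903 + 433 = 220172, q_3 = 13·1054 + 27 = 13729 → 220172/13729
APPEND 44: p_4 = 44·220172 + 16903 = 9704471, q_4 = 44·13729 + 1054 = 605130 → 9704471/605130
APPEND 1: p_5 = 1·9704471 + 220172 = 9924643, q_5 = 1·605130 + 13729 = 618859 → 9924643/618859
APPEND 4: p_6 = 4·9924643 + 9704471 = 49403043, q_6 = 4·618859 + 605130 = 3080566 → 49403043/3080566
APPEND 19: p_7 = 19·49403043 + 9924643 = 948582460, q_7 = 19·3080566 + 618859 = 59149613 → 948582460/59149613
APPEND 18: p_8 = 18·948582460 + 49403043 = 17123887323, q_8 = 18·59149613 + 3080566 = 1067773600 → 17123887323/1067773600
APPEND 2: p_9 = 2·17123887323 + 948582460 = 35196357106, q_9 = 2·1067773600 + 59149613 = 2194696813 → 35196357106/2194696813

16/1
433/27
16903/1054
9924643/618859
49403043/3080566
17123887323/1067773600
35196357106/2194696813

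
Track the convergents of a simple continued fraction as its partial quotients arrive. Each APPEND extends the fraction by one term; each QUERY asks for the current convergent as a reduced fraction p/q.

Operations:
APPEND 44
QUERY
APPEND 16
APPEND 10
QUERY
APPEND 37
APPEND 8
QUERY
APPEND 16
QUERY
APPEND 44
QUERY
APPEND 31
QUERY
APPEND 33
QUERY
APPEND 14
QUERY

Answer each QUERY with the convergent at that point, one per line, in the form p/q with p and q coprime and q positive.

APPEND 44: p_0 = 44·1 + 0 = 44, q_0 = 44·0 + 1 = 1 → 44/1
APPEND 16: p_1 = 16·44 + 1 = 705, q_1 = 16·1 + 0 = 16 → 705/16
APPEND 10: p_2 = 10·705 + 44 = 7094, q_2 = 10·16 + 1 = 161 → 7094/161
APPEND 37: p_3 = 37·7094 + 705 = 263183, q_3 = 37·161 + 16 = 5973 → 263183/5973
APPEND 8: p_4 = 8·263183 + 7094 = 2112558, q_4 = 8·5973 + 161 = 47945 → 2112558/47945
APPEND 16: p_5 = 16·2112558 + 263183 = 34064111, q_5 = 16·47945 + 5973 = 773093 → 34064111/773093
APPEND 44: p_6 = 44·34064111 + 2112558 = 1500933442, q_6 = 44·773093 + 47945 = 34064037 → 1500933442/34064037
APPEND 31: p_7 = 31·1500933442 + 34064111 = 46563000813, q_7 = 31·34064037 + 773093 = 1056758240 → 46563000813/1056758240
APPEND 33: p_8 = 33·46563000813 + 1500933442 = 1538079960271, q_8 = 33·1056758240 + 34064037 = 34907085957 → 1538079960271/34907085957
APPEND 14: p_9 = 14·1538079960271 + 46563000813 = 21579682444607, q_9 = 14·34907085957 + 1056758240 = 489755961638 → 21579682444607/489755961638

44/1
7094/161
2112558/47945
34064111/773093
1500933442/34064037
46563000813/1056758240
1538079960271/34907085957
21579682444607/489755961638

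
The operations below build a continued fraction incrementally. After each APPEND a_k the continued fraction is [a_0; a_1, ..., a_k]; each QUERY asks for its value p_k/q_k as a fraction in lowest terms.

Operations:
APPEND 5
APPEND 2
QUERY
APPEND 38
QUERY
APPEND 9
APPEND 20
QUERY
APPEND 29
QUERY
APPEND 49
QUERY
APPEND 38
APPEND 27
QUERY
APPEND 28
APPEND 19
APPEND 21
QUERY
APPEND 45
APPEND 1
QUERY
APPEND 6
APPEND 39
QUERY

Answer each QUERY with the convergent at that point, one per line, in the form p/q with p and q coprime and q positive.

11/2
423/77
76783/13977
2230525/406028
109372508/19909349
112385789891/20457864179
1262744302698511/229860478468559
58146218559474160/10584500433425631
15882816857490677911/2891188560098349093

APPEND 5: p_0 = 5·1 + 0 = 5, q_0 = 5·0 + 1 = 1 → 5/1
APPEND 2: p_1 = 2·5 + 1 = 11, q_1 = 2·1 + 0 = 2 → 11/2
APPEND 38: p_2 = 38·11 + 5 = 423, q_2 = 38·2 + 1 = 77 → 423/77
APPEND 9: p_3 = 9·423 + 11 = 3818, q_3 = 9·77 + 2 = 695 → 3818/695
APPEND 20: p_4 = 20·3818 + 423 = 76783, q_4 = 20·695 + 77 = 13977 → 76783/13977
APPEND 29: p_5 = 29·76783 + 3818 = 2230525, q_5 = 29·13977 + 695 = 406028 → 2230525/406028
APPEND 49: p_6 = 49·2230525 + 76783 = 109372508, q_6 = 49·406028 + 13977 = 19909349 → 109372508/19909349
APPEND 38: p_7 = 38·109372508 + 2230525 = 4158385829, q_7 = 38·19909349 + 406028 = 756961290 → 4158385829/756961290
APPEND 27: p_8 = 27·4158385829 + 109372508 = 112385789891, q_8 = 27·756961290 + 19909349 = 20457864179 → 112385789891/20457864179
APPEND 28: p_9 = 28·112385789891 + 4158385829 = 3150960502777, q_9 = 28·20457864179 + 756961290 = 573577158302 → 3150960502777/573577158302
APPEND 19: p_10 = 19·3150960502777 + 112385789891 = 59980635342654, q_10 = 19·573577158302 + 20457864179 = 10918423871917 → 59980635342654/10918423871917
APPEND 21: p_11 = 21·59980635342654 + 3150960502777 = 1262744302698511, q_11 = 21·10918423871917 + 573577158302 = 229860478468559 → 1262744302698511/229860478468559
APPEND 45: p_12 = 45·1262744302698511 + 59980635342654 = 56883474256775649, q_12 = 45·229860478468559 + 10918423871917 = 10354639954957072 → 56883474256775649/10354639954957072
APPEND 1: p_13 = 1·56883474256775649 + 1262744302698511 = 58146218559474160, q_13 = 1·10354639954957072 + 229860478468559 = 10584500433425631 → 58146218559474160/10584500433425631
APPEND 6: p_14 = 6·58146218559474160 + 56883474256775649 = 405760785613620609, q_14 = 6·10584500433425631 + 10354639954957072 = 73861642555510858 → 405760785613620609/73861642555510858
APPEND 39: p_15 = 39·405760785613620609 + 58146218559474160 = 15882816857490677911, q_15 = 39·73861642555510858 + 10584500433425631 = 2891188560098349093 → 15882816857490677911/2891188560098349093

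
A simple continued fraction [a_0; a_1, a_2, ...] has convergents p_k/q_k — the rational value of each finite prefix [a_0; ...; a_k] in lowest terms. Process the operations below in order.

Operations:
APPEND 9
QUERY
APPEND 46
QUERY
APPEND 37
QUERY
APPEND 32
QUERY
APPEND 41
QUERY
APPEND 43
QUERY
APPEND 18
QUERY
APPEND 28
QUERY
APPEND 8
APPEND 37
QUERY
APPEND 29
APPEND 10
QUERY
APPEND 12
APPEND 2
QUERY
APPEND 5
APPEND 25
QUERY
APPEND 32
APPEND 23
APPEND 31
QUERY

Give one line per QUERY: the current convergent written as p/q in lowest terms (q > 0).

9/1
415/46
15364/1703
492063/54542
20189947/2237925
868659784/96285317
15656066059/1735373631
439238509436/48686746985
131033111746675/14524172678892
38165931159697895/4230446543052682
961755258602037619/106604348050391808
132726029176885986544/14711821623191106883
3040402009201080675721474/337008891922367353198699

APPEND 9: p_0 = 9·1 + 0 = 9, q_0 = 9·0 + 1 = 1 → 9/1
APPEND 46: p_1 = 46·9 + 1 = 415, q_1 = 46·1 + 0 = 46 → 415/46
APPEND 37: p_2 = 37·415 + 9 = 15364, q_2 = 37·46 + 1 = 1703 → 15364/1703
APPEND 32: p_3 = 32·15364 + 415 = 492063, q_3 = 32·1703 + 46 = 54542 → 492063/54542
APPEND 41: p_4 = 41·492063 + 15364 = 20189947, q_4 = 41·54542 + 1703 = 2237925 → 20189947/2237925
APPEND 43: p_5 = 43·20189947 + 492063 = 868659784, q_5 = 43·2237925 + 54542 = 96285317 → 868659784/96285317
APPEND 18: p_6 = 18·868659784 + 20189947 = 15656066059, q_6 = 18·96285317 + 2237925 = 1735373631 → 15656066059/1735373631
APPEND 28: p_7 = 28·15656066059 + 868659784 = 439238509436, q_7 = 28·1735373631 + 96285317 = 48686746985 → 439238509436/48686746985
APPEND 8: p_8 = 8·439238509436 + 15656066059 = 3529564141547, q_8 = 8·48686746985 + 1735373631 = 391229349511 → 3529564141547/391229349511
APPEND 37: p_9 = 37·3529564141547 + 439238509436 = 131033111746675, q_9 = 37·391229349511 + 48686746985 = 14524172678892 → 131033111746675/14524172678892
APPEND 29: p_10 = 29·131033111746675 + 3529564141547 = 3803489804795122, q_10 = 29·14524172678892 + 391229349511 = 421592237037379 → 3803489804795122/421592237037379
APPEND 10: p_11 = 10·3803489804795122 + 131033111746675 = 38165931159697895, q_11 = 10·421592237037379 + 14524172678892 = 4230446543052682 → 38165931159697895/4230446543052682
APPEND 12: p_12 = 12·38165931159697895 + 3803489804795122 = 461794663721169862, q_12 = 12·4230446543052682 + 421592237037379 = 51186950753669563 → 461794663721169862/51186950753669563
APPEND 2: p_13 = 2·461794663721169862 + 38165931159697895 = 961755258602037619, q_13 = 2·51186950753669563 + 4230446543052682 = 106604348050391808 → 961755258602037619/106604348050391808
APPEND 5: p_14 = 5·961755258602037619 + 461794663721169862 = 5270570956731357957, q_14 = 5·106604348050391808 + 51186950753669563 = 584208691005628603 → 5270570956731357957/584208691005628603
APPEND 25: p_15 = 25·5270570956731357957 + 961755258602037619 = 132726029176885986544, q_15 = 25·584208691005628603 + 106604348050391808 = 14711821623191106883 → 132726029176885986544/14711821623191106883
APPEND 32: p_16 = 32·132726029176885986544 + 5270570956731357957 = 4252503504617082927365, q_16 = 32·14711821623191106883 + 584208691005628603 = 471362500633121048859 → 4252503504617082927365/471362500633121048859
APPEND 23: p_17 = 23·4252503504617082927365 + 132726029176885986544 = 97940306635369793315939, q_17 = 23·471362500633121048859 + 14711821623191106883 = 10856049336184975230640 → 97940306635369793315939/10856049336184975230640
APPEND 31: p_18 = 31·97940306635369793315939 + 4252503504617082927365 = 3040402009201080675721474, q_18 = 31·10856049336184975230640 + 471362500633121048859 = 337008891922367353198699 → 3040402009201080675721474/337008891922367353198699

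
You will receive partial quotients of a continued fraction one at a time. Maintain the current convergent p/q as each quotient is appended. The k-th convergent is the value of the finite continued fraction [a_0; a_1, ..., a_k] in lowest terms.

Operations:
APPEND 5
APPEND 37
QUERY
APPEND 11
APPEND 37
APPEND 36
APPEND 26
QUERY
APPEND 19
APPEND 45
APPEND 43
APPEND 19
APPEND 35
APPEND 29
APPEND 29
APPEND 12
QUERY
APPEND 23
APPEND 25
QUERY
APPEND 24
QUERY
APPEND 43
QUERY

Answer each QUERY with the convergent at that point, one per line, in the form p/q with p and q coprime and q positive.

186/37
71333727/14190229
17803546190801227025/3541612195021677727
10291827175729246574200/2047325866655211474577
247414813162683455594687/49217572169903482981722
10649128793171117837145741/2118402929172504979688623

APPEND 5: p_0 = 5·1 + 0 = 5, q_0 = 5·0 + 1 = 1 → 5/1
APPEND 37: p_1 = 37·5 + 1 = 186, q_1 = 37·1 + 0 = 37 → 186/37
APPEND 11: p_2 = 11·186 + 5 = 2051, q_2 = 11·37 + 1 = 408 → 2051/408
APPEND 37: p_3 = 37·2051 + 186 = 76073, q_3 = 37·408 + 37 = 15133 → 76073/15133
APPEND 36: p_4 = 36·76073 + 2051 = 2740679, q_4 = 36·15133 + 408 = 545196 → 2740679/545196
APPEND 26: p_5 = 26·2740679 + 76073 = 71333727, q_5 = 26·545196 + 15133 = 14190229 → 71333727/14190229
APPEND 19: p_6 = 19·71333727 + 2740679 = 1358081492, q_6 = 19·14190229 + 545196 = 270159547 → 1358081492/270159547
APPEND 45: p_7 = 45·1358081492 + 71333727 = 61185000867, q_7 = 45·270159547 + 14190229 = 12171369844 → 61185000867/12171369844
APPEND 43: p_8 = 43·61185000867 + 1358081492 = 2632313118773, q_8 = 43·12171369844 + 270159547 = 523639062839 → 2632313118773/523639062839
APPEND 19: p_9 = 19·2632313118773 + 61185000867 = 50075134257554, q_9 = 19·523639062839 + 12171369844 = 9961313563785 → 50075134257554/9961313563785
APPEND 35: p_10 = 35·50075134257554 + 2632313118773 = 1755262012133163, q_10 = 35·9961313563785 + 523639062839 = 349169613795314 → 1755262012133163/349169613795314
APPEND 29: p_11 = 29·1755262012133163 + 50075134257554 = 50952673486119281, q_11 = 29·349169613795314 + 9961313563785 = 10135880113627891 → 50952673486119281/10135880113627891
APPEND 29: p_12 = 29·50952673486119281 + 1755262012133163 = 1479382793109592312, q_12 = 29·10135880113627891 + 349169613795314 = 294289692909004153 → 1479382793109592312/294289692909004153
APPEND 12: p_13 = 12·1479382793109592312 + 50952673486119281 = 17803546190801227025, q_13 = 12·294289692909004153 + 10135880113627891 = 3541612195021677727 → 17803546190801227025/3541612195021677727
APPEND 23: p_14 = 23·17803546190801227025 + 1479382793109592312 = 410960945181537813887, q_14 = 23·3541612195021677727 + 294289692909004153 = 81751370178407591874 → 410960945181537813887/81751370178407591874
APPEND 25: p_15 = 25·410960945181537813887 + 17803546190801227025 = 10291827175729246574200, q_15 = 25·81751370178407591874 + 3541612195021677727 = 2047325866655211474577 → 10291827175729246574200/2047325866655211474577
APPEND 24: p_16 = 24·10291827175729246574200 + 410960945181537813887 = 247414813162683455594687, q_16 = 24·2047325866655211474577 + 81751370178407591874 = 49217572169903482981722 → 247414813162683455594687/49217572169903482981722
APPEND 43: p_17 = 43·247414813162683455594687 + 10291827175729246574200 = 10649128793171117837145741, q_17 = 43·49217572169903482981722 + 2047325866655211474577 = 2118402929172504979688623 → 10649128793171117837145741/2118402929172504979688623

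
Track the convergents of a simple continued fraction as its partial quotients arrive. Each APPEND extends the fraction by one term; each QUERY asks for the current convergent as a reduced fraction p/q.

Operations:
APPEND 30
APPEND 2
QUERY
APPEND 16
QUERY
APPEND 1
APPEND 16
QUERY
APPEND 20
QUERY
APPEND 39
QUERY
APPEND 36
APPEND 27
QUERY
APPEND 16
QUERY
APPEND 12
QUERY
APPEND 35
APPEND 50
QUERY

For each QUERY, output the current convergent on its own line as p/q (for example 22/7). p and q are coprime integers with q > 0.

61/2
1006/33
18078/593
362627/11895
14160531/464498
13787987592/452277719
221117943215/7253177327
2667203306172/87490405643
4681328886267922/153558359147243

APPEND 30: p_0 = 30·1 + 0 = 30, q_0 = 30·0 + 1 = 1 → 30/1
APPEND 2: p_1 = 2·30 + 1 = 61, q_1 = 2·1 + 0 = 2 → 61/2
APPEND 16: p_2 = 16·61 + 30 = 1006, q_2 = 16·2 + 1 = 33 → 1006/33
APPEND 1: p_3 = 1·1006 + 61 = 1067, q_3 = 1·33 + 2 = 35 → 1067/35
APPEND 16: p_4 = 16·1067 + 1006 = 18078, q_4 = 16·35 + 33 = 593 → 18078/593
APPEND 20: p_5 = 20·18078 + 1067 = 362627, q_5 = 20·593 + 35 = 11895 → 362627/11895
APPEND 39: p_6 = 39·362627 + 18078 = 14160531, q_6 = 39·11895 + 593 = 464498 → 14160531/464498
APPEND 36: p_7 = 36·14160531 + 362627 = 510141743, q_7 = 36·464498 + 11895 = 16733823 → 510141743/16733823
APPEND 27: p_8 = 27·510141743 + 14160531 = 13787987592, q_8 = 27·16733823 + 464498 = 452277719 → 13787987592/452277719
APPEND 16: p_9 = 16·13787987592 + 510141743 = 221117943215, q_9 = 16·452277719 + 16733823 = 7253177327 → 221117943215/7253177327
APPEND 12: p_10 = 12·221117943215 + 13787987592 = 2667203306172, q_10 = 12·7253177327 + 452277719 = 87490405643 → 2667203306172/87490405643
APPEND 35: p_11 = 35·2667203306172 + 221117943215 = 93573233659235, q_11 = 35·87490405643 + 7253177327 = 3069417374832 → 93573233659235/3069417374832
APPEND 50: p_12 = 50·93573233659235 + 2667203306172 = 4681328886267922, q_12 = 50·3069417374832 + 87490405643 = 153558359147243 → 4681328886267922/153558359147243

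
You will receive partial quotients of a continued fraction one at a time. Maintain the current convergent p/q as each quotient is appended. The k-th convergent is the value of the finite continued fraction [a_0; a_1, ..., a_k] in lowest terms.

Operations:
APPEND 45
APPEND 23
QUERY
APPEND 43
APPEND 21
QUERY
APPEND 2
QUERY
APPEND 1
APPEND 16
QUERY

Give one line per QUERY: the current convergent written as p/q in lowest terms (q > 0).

APPEND 45: p_0 = 45·1 + 0 = 45, q_0 = 45·0 + 1 = 1 → 45/1
APPEND 23: p_1 = 23·45 + 1 = 1036, q_1 = 23·1 + 0 = 23 → 1036/23
APPEND 43: p_2 = 43·1036 + 45 = 44593, q_2 = 43·23 + 1 = 990 → 44593/990
APPEND 21: p_3 = 21·44593 + 1036 = 937489, q_3 = 21·990 + 23 = 20813 → 937489/20813
APPEND 2: p_4 = 2·937489 + 44593 = 1919571, q_4 = 2·20813 + 990 = 42616 → 1919571/42616
APPEND 1: p_5 = 1·1919571 + 937489 = 2857060, q_5 = 1·42616 + 20813 = 63429 → 2857060/63429
APPEND 16: p_6 = 16·2857060 + 1919571 = 47632531, q_6 = 16·63429 + 42616 = 1057480 → 47632531/1057480

1036/23
937489/20813
1919571/42616
47632531/1057480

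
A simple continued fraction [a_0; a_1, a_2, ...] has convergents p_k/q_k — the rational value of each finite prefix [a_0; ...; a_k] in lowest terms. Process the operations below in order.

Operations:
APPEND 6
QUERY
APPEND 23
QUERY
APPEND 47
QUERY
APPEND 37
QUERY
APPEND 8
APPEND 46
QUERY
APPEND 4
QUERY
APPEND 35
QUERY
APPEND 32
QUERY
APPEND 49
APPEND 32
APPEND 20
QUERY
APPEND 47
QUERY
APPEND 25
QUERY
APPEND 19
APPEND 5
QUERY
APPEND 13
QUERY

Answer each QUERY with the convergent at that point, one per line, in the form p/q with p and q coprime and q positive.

APPEND 6: p_0 = 6·1 + 0 = 6, q_0 = 6·0 + 1 = 1 → 6/1
APPEND 23: p_1 = 23·6 + 1 = 139, q_1 = 23·1 + 0 = 23 → 139/23
APPEND 47: p_2 = 47·139 + 6 = 6539, q_2 = 47·23 + 1 = 1082 → 6539/1082
APPEND 37: p_3 = 37·6539 + 139 = 242082, q_3 = 37·1082 + 23 = 40057 → 242082/40057
APPEND 8: p_4 = 8·242082 + 6539 = 1943195, q_4 = 8·40057 + 1082 = 321538 → 1943195/321538
APPEND 46: p_5 = 46·1943195 + 242082 = 89629052, q_5 = 46·321538 + 40057 = 14830805 → 89629052/14830805
APPEND 4: p_6 = 4·89629052 + 1943195 = 360459403, q_6 = 4·14830805 + 321538 = 59644758 → 360459403/59644758
APPEND 35: p_7 = 35·360459403 + 89629052 = 12705708157, q_7 = 35·59644758 + 14830805 = 2102397335 → 12705708157/2102397335
APPEND 32: p_8 = 32·12705708157 + 360459403 = 406943120427, q_8 = 32·2102397335 + 59644758 = 67336359478 → 406943120427/67336359478
APPEND 49: p_9 = 49·406943120427 + 12705708157 = 19952918609080, q_9 = 49·67336359478 + 2102397335 = 3301584011757 → 19952918609080/3301584011757
APPEND 32: p_10 = 32·19952918609080 + 406943120427 = 638900338610987, q_10 = 32·3301584011757 + 67336359478 = 105718024735702 → 638900338610987/105718024735702
APPEND 20: p_11 = 20·638900338610987 + 19952918609080 = 12797959690828820, q_11 = 20·105718024735702 + 3301584011757 = 2117662078725797 → 12797959690828820/2117662078725797
APPEND 47: p_12 = 47·12797959690828820 + 638900338610987 = 602143005807565527, q_12 = 47·2117662078725797 + 105718024735702 = 99635835724848161 → 602143005807565527/99635835724848161
APPEND 25: p_13 = 25·602143005807565527 + 12797959690828820 = 15066373104879966995, q_13 = 25·99635835724848161 + 2117662078725797 = 2493013555199929822 → 15066373104879966995/2493013555199929822
APPEND 19: p_14 = 19·15066373104879966995 + 602143005807565527 = 286863231998526938432, q_14 = 19·2493013555199929822 + 99635835724848161 = 47466893384523514779 → 286863231998526938432/47466893384523514779
APPEND 5: p_15 = 5·286863231998526938432 + 15066373104879966995 = 1449382533097514659155, q_15 = 5·47466893384523514779 + 2493013555199929822 = 239827480477817503717 → 1449382533097514659155/239827480477817503717
APPEND 13: p_16 = 13·1449382533097514659155 + 286863231998526938432 = 19128836162266217507447, q_16 = 13·239827480477817503717 + 47466893384523514779 = 3165224139596151063100 → 19128836162266217507447/3165224139596151063100

6/1
139/23
6539/1082
242082/40057
89629052/14830805
360459403/59644758
12705708157/2102397335
406943120427/67336359478
12797959690828820/2117662078725797
602143005807565527/99635835724848161
15066373104879966995/2493013555199929822
1449382533097514659155/239827480477817503717
19128836162266217507447/3165224139596151063100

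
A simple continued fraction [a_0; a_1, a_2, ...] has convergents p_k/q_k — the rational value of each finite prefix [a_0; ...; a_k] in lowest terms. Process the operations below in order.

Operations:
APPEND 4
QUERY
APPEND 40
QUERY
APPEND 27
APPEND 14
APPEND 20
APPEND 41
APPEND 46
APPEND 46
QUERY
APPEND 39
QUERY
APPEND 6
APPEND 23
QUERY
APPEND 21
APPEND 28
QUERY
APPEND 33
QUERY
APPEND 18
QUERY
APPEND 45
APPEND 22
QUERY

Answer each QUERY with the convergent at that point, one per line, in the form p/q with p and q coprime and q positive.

4/1
161/40
106585874168/26481114281
4159165082839/1033338861570
580575421620485/144243167386693
342660647472859321/85133567990705805
11320018512034758980/2812443076722695819
204102993864098520961/50709108948999230547
202515107326586398969911/50314600716146136780095

APPEND 4: p_0 = 4·1 + 0 = 4, q_0 = 4·0 + 1 = 1 → 4/1
APPEND 40: p_1 = 40·4 + 1 = 161, q_1 = 40·1 + 0 = 40 → 161/40
APPEND 27: p_2 = 27·161 + 4 = 4351, q_2 = 27·40 + 1 = 1081 → 4351/1081
APPEND 14: p_3 = 14·4351 + 161 = 61075, q_3 = 14·1081 + 40 = 15174 → 61075/15174
APPEND 20: p_4 = 20·61075 + 4351 = 1225851, q_4 = 20·15174 + 1081 = 304561 → 1225851/304561
APPEND 41: p_5 = 41·1225851 + 61075 = 50320966, q_5 = 41·304561 + 15174 = 12502175 → 50320966/12502175
APPEND 46: p_6 = 46·50320966 + 1225851 = 2315990287, q_6 = 46·12502175 + 304561 = 575404611 → 2315990287/575404611
APPEND 46: p_7 = 46·2315990287 + 50320966 = 106585874168, q_7 = 46·575404611 + 12502175 = 26481114281 → 106585874168/26481114281
APPEND 39: p_8 = 39·106585874168 + 2315990287 = 4159165082839, q_8 = 39·26481114281 + 575404611 = 1033338861570 → 4159165082839/1033338861570
APPEND 6: p_9 = 6·4159165082839 + 106585874168 = 25061576371202, q_9 = 6·1033338861570 + 26481114281 = 6226514283701 → 25061576371202/6226514283701
APPEND 23: p_10 = 23·25061576371202 + 4159165082839 = 580575421620485, q_10 = 23·6226514283701 + 1033338861570 = 144243167386693 → 580575421620485/144243167386693
APPEND 21: p_11 = 21·580575421620485 + 25061576371202 = 12217145430401387, q_11 = 21·144243167386693 + 6226514283701 = 3035333029404254 → 12217145430401387/3035333029404254
APPEND 28: p_12 = 28·12217145430401387 + 580575421620485 = 342660647472859321, q_12 = 28·3035333029404254 + 144243167386693 = 85133567990705805 → 342660647472859321/85133567990705805
APPEND 33: p_13 = 33·342660647472859321 + 12217145430401387 = 11320018512034758980, q_13 = 33·85133567990705805 + 3035333029404254 = 2812443076722695819 → 11320018512034758980/2812443076722695819
APPEND 18: p_14 = 18·11320018512034758980 + 342660647472859321 = 204102993864098520961, q_14 = 18·2812443076722695819 + 85133567990705805 = 50709108948999230547 → 204102993864098520961/50709108948999230547
APPEND 45: p_15 = 45·204102993864098520961 + 11320018512034758980 = 9195954742396468202225, q_15 = 45·50709108948999230547 + 2812443076722695819 = 2284722345781688070434 → 9195954742396468202225/2284722345781688070434
APPEND 22: p_16 = 22·9195954742396468202225 + 204102993864098520961 = 202515107326586398969911, q_16 = 22·2284722345781688070434 + 50709108948999230547 = 50314600716146136780095 → 202515107326586398969911/50314600716146136780095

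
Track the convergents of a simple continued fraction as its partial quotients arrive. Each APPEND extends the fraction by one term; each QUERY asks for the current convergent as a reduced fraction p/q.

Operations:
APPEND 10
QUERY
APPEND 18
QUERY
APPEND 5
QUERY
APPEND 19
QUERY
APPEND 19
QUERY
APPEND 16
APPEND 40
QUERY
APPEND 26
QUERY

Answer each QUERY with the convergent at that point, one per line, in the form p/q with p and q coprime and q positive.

10/1
181/18
915/91
17566/1747
334669/33284
215225469/21404924
5601234464/557062315

APPEND 10: p_0 = 10·1 + 0 = 10, q_0 = 10·0 + 1 = 1 → 10/1
APPEND 18: p_1 = 18·10 + 1 = 181, q_1 = 18·1 + 0 = 18 → 181/18
APPEND 5: p_2 = 5·181 + 10 = 915, q_2 = 5·18 + 1 = 91 → 915/91
APPEND 19: p_3 = 19·915 + 181 = 17566, q_3 = 19·91 + 18 = 1747 → 17566/1747
APPEND 19: p_4 = 19·17566 + 915 = 334669, q_4 = 19·1747 + 91 = 33284 → 334669/33284
APPEND 16: p_5 = 16·334669 + 17566 = 5372270, q_5 = 16·33284 + 1747 = 534291 → 5372270/534291
APPEND 40: p_6 = 40·5372270 + 334669 = 215225469, q_6 = 40·534291 + 33284 = 21404924 → 215225469/21404924
APPEND 26: p_7 = 26·215225469 + 5372270 = 5601234464, q_7 = 26·21404924 + 534291 = 557062315 → 5601234464/557062315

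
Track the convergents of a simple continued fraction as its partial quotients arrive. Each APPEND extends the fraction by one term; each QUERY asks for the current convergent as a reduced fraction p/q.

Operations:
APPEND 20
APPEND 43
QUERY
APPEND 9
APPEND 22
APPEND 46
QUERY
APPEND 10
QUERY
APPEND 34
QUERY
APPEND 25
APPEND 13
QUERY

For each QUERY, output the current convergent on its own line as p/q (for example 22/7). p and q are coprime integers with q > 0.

APPEND 20: p_0 = 20·1 + 0 = 20, q_0 = 20·0 + 1 = 1 → 20/1
APPEND 43: p_1 = 43·20 + 1 = 861, q_1 = 43·1 + 0 = 43 → 861/43
APPEND 9: p_2 = 9·861 + 20 = 7769, q_2 = 9·43 + 1 = 388 → 7769/388
APPEND 22: p_3 = 22·7769 + 861 = 171779, q_3 = 22·388 + 43 = 8579 → 171779/8579
APPEND 46: p_4 = 46·171779 + 7769 = 7909603, q_4 = 46·8579 + 388 = 395022 → 7909603/395022
APPEND 10: p_5 = 10·7909603 + 171779 = 79267809, q_5 = 10·395022 + 8579 = 3958799 → 79267809/3958799
APPEND 34: p_6 = 34·79267809 + 7909603 = 2703015109, q_6 = 34·3958799 + 395022 = 134994188 → 2703015109/134994188
APPEND 25: p_7 = 25·2703015109 + 79267809 = 67654645534, q_7 = 25·134994188 + 3958799 = 3378813499 → 67654645534/3378813499
APPEND 13: p_8 = 13·67654645534 + 2703015109 = 882213407051, q_8 = 13·3378813499 + 134994188 = 44059569675 → 882213407051/44059569675

861/43
7909603/395022
79267809/3958799
2703015109/134994188
882213407051/44059569675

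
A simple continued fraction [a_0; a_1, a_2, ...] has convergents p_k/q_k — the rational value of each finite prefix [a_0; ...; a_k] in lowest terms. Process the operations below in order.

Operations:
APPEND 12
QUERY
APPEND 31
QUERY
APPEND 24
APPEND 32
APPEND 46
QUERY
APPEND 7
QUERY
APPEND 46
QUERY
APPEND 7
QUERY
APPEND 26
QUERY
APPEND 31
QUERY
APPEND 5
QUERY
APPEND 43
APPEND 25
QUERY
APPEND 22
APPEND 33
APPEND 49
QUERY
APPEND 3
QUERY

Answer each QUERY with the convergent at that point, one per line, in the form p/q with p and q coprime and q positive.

APPEND 12: p_0 = 12·1 + 0 = 12, q_0 = 12·0 + 1 = 1 → 12/1
APPEND 31: p_1 = 31·12 + 1 = 373, q_1 = 31·1 + 0 = 31 → 373/31
APPEND 24: p_2 = 24·373 + 12 = 8964, q_2 = 24·31 + 1 = 745 → 8964/745
APPEND 32: p_3 = 32·8964 + 373 = 287221, q_3 = 32·745 + 31 = 23871 → 287221/23871
APPEND 46: p_4 = 46·287221 + 8964 = 13221130, q_4 = 46·23871 + 745 = 1098811 → 13221130/1098811
APPEND 7: p_5 = 7·13221130 + 287221 = 92835131, q_5 = 7·1098811 + 23871 = 7715548 → 92835131/7715548
APPEND 46: p_6 = 46·92835131 + 13221130 = 4283637156, q_6 = 46·7715548 + 1098811 = 356014019 → 4283637156/356014019
APPEND 7: p_7 = 7·4283637156 + 92835131 = 30078295223, q_7 = 7·356014019 + 7715548 = 2499813681 → 30078295223/2499813681
APPEND 26: p_8 = 26·30078295223 + 4283637156 = 786319312954, q_8 = 26·2499813681 + 356014019 = 65351169725 → 786319312954/65351169725
APPEND 31: p_9 = 31·786319312954 + 30078295223 = 24405976996797, q_9 = 31·65351169725 + 2499813681 = 2028386075156 → 24405976996797/2028386075156
APPEND 5: p_10 = 5·24405976996797 + 786319312954 = 122816204296939, q_10 = 5·2028386075156 + 65351169725 = 10207281545505 → 122816204296939/10207281545505
APPEND 43: p_11 = 43·122816204296939 + 24405976996797 = 5305502761765174, q_11 = 43·10207281545505 + 2028386075156 = 440941492531871 → 5305502761765174/440941492531871
APPEND 25: p_12 = 25·5305502761765174 + 122816204296939 = 132760385248426289, q_12 = 25·440941492531871 + 10207281545505 = 11033744594842280 → 132760385248426289/11033744594842280
APPEND 22: p_13 = 22·132760385248426289 + 5305502761765174 = 2926033978227143532, q_13 = 22·11033744594842280 + 440941492531871 = 243183322579062031 → 2926033978227143532/243183322579062031
APPEND 33: p_14 = 33·2926033978227143532 + 132760385248426289 = 96691881666744162845, q_14 = 33·243183322579062031 + 11033744594842280 = 8036083389703889303 → 96691881666744162845/8036083389703889303
APPEND 49: p_15 = 49·96691881666744162845 + 2926033978227143532 = 4740828235648691122937, q_15 = 49·8036083389703889303 + 243183322579062031 = 394011269418069637878 → 4740828235648691122937/394011269418069637878
APPEND 3: p_16 = 3·4740828235648691122937 + 96691881666744162845 = 14319176588612817531656, q_16 = 3·394011269418069637878 + 8036083389703889303 = 1190069891643912802937 → 14319176588612817531656/1190069891643912802937

12/1
373/31
13221130/1098811
92835131/7715548
4283637156/356014019
30078295223/2499813681
786319312954/65351169725
24405976996797/2028386075156
122816204296939/10207281545505
132760385248426289/11033744594842280
4740828235648691122937/394011269418069637878
14319176588612817531656/1190069891643912802937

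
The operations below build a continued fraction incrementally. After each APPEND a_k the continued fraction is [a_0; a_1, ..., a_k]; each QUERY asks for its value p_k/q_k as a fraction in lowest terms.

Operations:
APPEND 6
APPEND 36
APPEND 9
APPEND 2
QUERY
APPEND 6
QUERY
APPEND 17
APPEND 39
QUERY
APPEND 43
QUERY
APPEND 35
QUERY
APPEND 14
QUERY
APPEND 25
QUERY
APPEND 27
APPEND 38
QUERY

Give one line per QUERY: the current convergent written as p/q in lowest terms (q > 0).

APPEND 6: p_0 = 6·1 + 0 = 6, q_0 = 6·0 + 1 = 1 → 6/1
APPEND 36: p_1 = 36·6 + 1 = 217, q_1 = 36·1 + 0 = 36 → 217/36
APPEND 9: p_2 = 9·217 + 6 = 1959, q_2 = 9·36 + 1 = 325 → 1959/325
APPEND 2: p_3 = 2·1959 + 217 = 4135, q_3 = 2·325 + 36 = 686 → 4135/686
APPEND 6: p_4 = 6·4135 + 1959 = 26769, q_4 = 6·686 + 325 = 4441 → 26769/4441
APPEND 17: p_5 = 17·26769 + 4135 = 459208, q_5 = 17·4441 + 686 = 76183 → 459208/76183
APPEND 39: p_6 = 39·459208 + 26769 = 17935881, q_6 = 39·76183 + 4441 = 2975578 → 17935881/2975578
APPEND 43: p_7 = 43·17935881 + 459208 = 771702091, q_7 = 43·2975578 + 76183 = 128026037 → 771702091/128026037
APPEND 35: p_8 = 35·771702091 + 17935881 = 27027509066, q_8 = 35·128026037 + 2975578 = 4483886873 → 27027509066/4483886873
APPEND 14: p_9 = 14·27027509066 + 771702091 = 379156829015, q_9 = 14·4483886873 + 128026037 = 62902442259 → 379156829015/62902442259
APPEND 25: p_10 = 25·379156829015 + 27027509066 = 9505948234441, q_10 = 25·62902442259 + 4483886873 = 1577044943348 → 9505948234441/1577044943348
APPEND 27: p_11 = 27·9505948234441 + 379156829015 = 257039759158922, q_11 = 27·1577044943348 + 62902442259 = 42643115912655 → 257039759158922/42643115912655
APPEND 38: p_12 = 38·257039759158922 + 9505948234441 = 9777016796273477, q_12 = 38·42643115912655 + 1577044943348 = 1622015449624238 → 9777016796273477/1622015449624238

4135/686
26769/4441
17935881/2975578
771702091/128026037
27027509066/4483886873
379156829015/62902442259
9505948234441/1577044943348
9777016796273477/1622015449624238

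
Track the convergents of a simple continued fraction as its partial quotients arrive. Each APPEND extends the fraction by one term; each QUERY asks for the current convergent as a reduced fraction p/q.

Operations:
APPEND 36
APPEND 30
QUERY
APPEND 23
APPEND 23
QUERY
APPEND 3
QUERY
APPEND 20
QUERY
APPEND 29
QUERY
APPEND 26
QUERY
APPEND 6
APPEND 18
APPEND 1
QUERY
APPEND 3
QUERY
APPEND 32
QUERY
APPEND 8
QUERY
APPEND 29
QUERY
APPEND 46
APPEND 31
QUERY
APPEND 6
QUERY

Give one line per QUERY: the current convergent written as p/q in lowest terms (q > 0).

APPEND 36: p_0 = 36·1 + 0 = 36, q_0 = 36·0 + 1 = 1 → 36/1
APPEND 30: p_1 = 30·36 + 1 = 1081, q_1 = 30·1 + 0 = 30 → 1081/30
APPEND 23: p_2 = 23·1081 + 36 = 24899, q_2 = 23·30 + 1 = 691 → 24899/691
APPEND 23: p_3 = 23·24899 + 1081 = 573758, q_3 = 23·691 + 30 = 15923 → 573758/15923
APPEND 3: p_4 = 3·573758 + 24899 = 1746173, q_4 = 3·15923 + 691 = 48460 → 1746173/48460
APPEND 20: p_5 = 20·1746173 + 573758 = 35497218, q_5 = 20·48460 + 15923 = 985123 → 35497218/985123
APPEND 29: p_6 = 29·35497218 + 1746173 = 1031165495, q_6 = 29·985123 + 48460 = 28617027 → 1031165495/28617027
APPEND 26: p_7 = 26·1031165495 + 35497218 = 26845800088, q_7 = 26·28617027 + 985123 = 745027825 → 26845800088/745027825
APPEND 6: p_8 = 6·26845800088 + 1031165495 = 162105966023, q_8 = 6·745027825 + 28617027 = 4498783977 → 162105966023/4498783977
APPEND 18: p_9 = 18·162105966023 + 26845800088 = 2944753188502, q_9 = 18·4498783977 + 745027825 = 81723139411 → 2944753188502/81723139411
APPEND 1: p_10 = 1·2944753188502 + 162105966023 = 3106859154525, q_10 = 1·81723139411 + 4498783977 = 86221923388 → 3106859154525/86221923388
APPEND 3: p_11 = 3·3106859154525 + 2944753188502 = 12265330652077, q_11 = 3·86221923388 + 81723139411 = 340388909575 → 12265330652077/340388909575
APPEND 32: p_12 = 32·12265330652077 + 3106859154525 = 395597440020989, q_12 = 32·340388909575 + 86221923388 = 10978667029788 → 395597440020989/10978667029788
APPEND 8: p_13 = 8·395597440020989 + 12265330652077 = 3177044850819989, q_13 = 8·10978667029788 + 340388909575 = 88169725147879 → 3177044850819989/88169725147879
APPEND 29: p_14 = 29·3177044850819989 + 395597440020989 = 92529898113800670, q_14 = 29·88169725147879 + 10978667029788 = 2567900696318279 → 92529898113800670/2567900696318279
APPEND 46: p_15 = 46·92529898113800670 + 3177044850819989 = 4259552358085650809, q_15 = 46·2567900696318279 + 88169725147879 = 118211601755788713 → 4259552358085650809/118211601755788713
APPEND 31: p_16 = 31·4259552358085650809 + 92529898113800670 = 132138652998768975749, q_16 = 31·118211601755788713 + 2567900696318279 = 3667127555125768382 → 132138652998768975749/3667127555125768382
APPEND 6: p_17 = 6·132138652998768975749 + 4259552358085650809 = 797091470350699505303, q_17 = 6·3667127555125768382 + 118211601755788713 = 22120976932510399005 → 797091470350699505303/22120976932510399005

1081/30
573758/15923
1746173/48460
35497218/985123
1031165495/28617027
26845800088/745027825
3106859154525/86221923388
12265330652077/340388909575
395597440020989/10978667029788
3177044850819989/88169725147879
92529898113800670/2567900696318279
132138652998768975749/3667127555125768382
797091470350699505303/22120976932510399005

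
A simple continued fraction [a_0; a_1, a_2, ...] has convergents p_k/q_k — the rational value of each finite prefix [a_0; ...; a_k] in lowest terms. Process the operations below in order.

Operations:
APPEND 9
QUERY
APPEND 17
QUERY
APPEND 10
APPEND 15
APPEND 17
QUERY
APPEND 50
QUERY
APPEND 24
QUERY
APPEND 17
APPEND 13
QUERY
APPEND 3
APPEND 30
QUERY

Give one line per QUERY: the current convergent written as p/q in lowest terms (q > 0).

APPEND 9: p_0 = 9·1 + 0 = 9, q_0 = 9·0 + 1 = 1 → 9/1
APPEND 17: p_1 = 17·9 + 1 = 154, q_1 = 17·1 + 0 = 17 → 154/17
APPEND 10: p_2 = 10·154 + 9 = 1549, q_2 = 10·17 + 1 = 171 → 1549/171
APPEND 15: p_3 = 15·1549 + 154 = 23389, q_3 = 15·171 + 17 = 2582 → 23389/2582
APPEND 17: p_4 = 17·23389 + 1549 = 399162, q_4 = 17·2582 + 171 = 44065 → 399162/44065
APPEND 50: p_5 = 50·399162 + 23389 = 19981489, q_5 = 50·44065 + 2582 = 2205832 → 19981489/2205832
APPEND 24: p_6 = 24·19981489 + 399162 = 479954898, q_6 = 24·2205832 + 44065 = 52984033 → 479954898/52984033
APPEND 17: p_7 = 17·479954898 + 19981489 = 8179214755, q_7 = 17·52984033 + 2205832 = 902934393 → 8179214755/902934393
APPEND 13: p_8 = 13·8179214755 + 479954898 = 106809746713, q_8 = 13·902934393 + 52984033 = 11791131142 → 106809746713/11791131142
APPEND 3: p_9 = 3·106809746713 + 8179214755 = 328608454894, q_9 = 3·11791131142 + 902934393 = 36276327819 → 328608454894/36276327819
APPEND 30: p_10 = 30·328608454894 + 106809746713 = 9965063393533, q_10 = 30·36276327819 + 11791131142 = 1100080965712 → 9965063393533/1100080965712

9/1
154/17
399162/44065
19981489/2205832
479954898/52984033
106809746713/11791131142
9965063393533/1100080965712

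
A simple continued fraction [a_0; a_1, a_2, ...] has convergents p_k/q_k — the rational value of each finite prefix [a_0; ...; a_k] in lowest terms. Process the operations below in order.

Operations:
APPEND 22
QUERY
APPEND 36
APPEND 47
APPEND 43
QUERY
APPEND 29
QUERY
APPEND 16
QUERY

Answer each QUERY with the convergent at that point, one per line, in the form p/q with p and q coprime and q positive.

22/1
1604392/72835
46564661/2113908
746638968/33895363

APPEND 22: p_0 = 22·1 + 0 = 22, q_0 = 22·0 + 1 = 1 → 22/1
APPEND 36: p_1 = 36·22 + 1 = 793, q_1 = 36·1 + 0 = 36 → 793/36
APPEND 47: p_2 = 47·793 + 22 = 37293, q_2 = 47·36 + 1 = 1693 → 37293/1693
APPEND 43: p_3 = 43·37293 + 793 = 1604392, q_3 = 43·1693 + 36 = 72835 → 1604392/72835
APPEND 29: p_4 = 29·1604392 + 37293 = 46564661, q_4 = 29·72835 + 1693 = 2113908 → 46564661/2113908
APPEND 16: p_5 = 16·46564661 + 1604392 = 746638968, q_5 = 16·2113908 + 72835 = 33895363 → 746638968/33895363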